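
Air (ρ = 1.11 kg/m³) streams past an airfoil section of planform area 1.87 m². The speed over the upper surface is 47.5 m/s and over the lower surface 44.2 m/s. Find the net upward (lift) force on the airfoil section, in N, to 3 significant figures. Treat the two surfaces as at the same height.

314 N

From P + ½ρv² = const at equal height, P_low − P_up = ½ρ(v_up² − v_low²).
ΔP = ½·1.11·(47.5² − 44.2²) = 168 Pa.
Lift = ΔP · A = 168 × 1.87 = 314 N.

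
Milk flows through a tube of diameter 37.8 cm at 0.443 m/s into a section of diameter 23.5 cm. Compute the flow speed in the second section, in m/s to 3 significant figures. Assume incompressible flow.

Continuity gives A₁v₁ = A₂v₂, so v₂ = (1120 cm²)/(434 cm²) × 0.443 m/s = 1.15 m/s.

v₂ = 1.15 m/s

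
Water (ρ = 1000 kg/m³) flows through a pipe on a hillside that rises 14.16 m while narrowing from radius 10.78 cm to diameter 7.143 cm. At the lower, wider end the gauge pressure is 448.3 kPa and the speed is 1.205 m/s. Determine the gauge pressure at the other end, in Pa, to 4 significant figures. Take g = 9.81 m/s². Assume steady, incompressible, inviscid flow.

P₂ ≈ 249900 Pa

The volume flow rate is constant, so v₂ = (A₁/A₂)v₁ = (365.1/40.07)·1.205 = 10.98 m/s.
Bernoulli: P₁ + ½ρv₁² + ρg h₁ = P₂ + ½ρv₂² + ρg h₂, so P₂ = P₁ + ½ρ(v₁² − v₂²) − ρg(h₂ − h₁).
P₂ = 448300 + ½·1000·(1.205² − 10.98²) − 1000·9.81·(+14.16) = 448300 + (-59530) − (138900) = 249900 Pa.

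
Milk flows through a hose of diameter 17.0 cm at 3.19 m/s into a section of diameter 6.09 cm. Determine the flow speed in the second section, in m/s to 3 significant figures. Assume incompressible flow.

v₂ ≈ 24.9 m/s

The volume flow rate is constant, so v₂ = (A₁/A₂)v₁ = (227/29.1)·3.19 = 24.9 m/s.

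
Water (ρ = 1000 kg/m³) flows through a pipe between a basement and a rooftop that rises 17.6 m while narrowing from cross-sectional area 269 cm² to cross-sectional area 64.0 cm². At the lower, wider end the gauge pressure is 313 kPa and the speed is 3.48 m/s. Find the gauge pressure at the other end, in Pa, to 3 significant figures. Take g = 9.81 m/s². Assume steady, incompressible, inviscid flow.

P₂ ≈ 39400 Pa

By continuity, v₂ = v₁·A₁/A₂ = 3.48·(269/64.0) = 14.6 m/s.
Applying Bernoulli between the two ends and solving for P₂: P₂ = P₁ + ½ρ(v₁² − v₂²) − ρgΔh.
P₂ = 313000 + ½·1000·(3.48² − 14.6²) − 1000·9.81·(+17.6) = 313000 + (-101000) − (173000) = 39400 Pa.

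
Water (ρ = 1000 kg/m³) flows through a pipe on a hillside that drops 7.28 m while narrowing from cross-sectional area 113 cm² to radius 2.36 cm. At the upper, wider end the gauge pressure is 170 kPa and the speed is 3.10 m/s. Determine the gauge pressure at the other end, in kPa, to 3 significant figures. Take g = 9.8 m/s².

P₂ ≈ 45.7 kPa

By continuity, v₂ = v₁·A₁/A₂ = 3.10·(113/17.5) = 20.0 m/s.
Applying Bernoulli between the two ends and solving for P₂: P₂ = P₁ + ½ρ(v₁² − v₂²) − ρgΔh.
P₂ = 170000 + ½·1000·(3.10² − 20.0²) − 1000·9.8·(−7.28) = 170000 + (-196000) − (-71300) = 45700 Pa.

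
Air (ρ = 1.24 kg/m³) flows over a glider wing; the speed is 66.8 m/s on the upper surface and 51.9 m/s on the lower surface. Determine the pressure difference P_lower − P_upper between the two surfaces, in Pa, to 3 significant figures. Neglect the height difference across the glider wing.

Bernoulli (same height): P_lower − P_upper = ½ρ(v_upper² − v_lower²).
ΔP = ½·1.24·(66.8² − 51.9²) = 1100 Pa.

ΔP ≈ 1100 Pa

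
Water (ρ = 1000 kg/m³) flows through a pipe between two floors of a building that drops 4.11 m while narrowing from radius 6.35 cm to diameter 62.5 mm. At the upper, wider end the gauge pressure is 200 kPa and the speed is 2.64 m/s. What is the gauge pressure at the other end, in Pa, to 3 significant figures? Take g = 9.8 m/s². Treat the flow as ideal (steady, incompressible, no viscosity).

P₂ ≈ 184000 Pa

Continuity gives A₁v₁ = A₂v₂, so v₂ = (127 cm²)/(30.7 cm²) × 2.64 m/s = 10.9 m/s.
Applying Bernoulli between the two ends and solving for P₂: P₂ = P₁ + ½ρ(v₁² − v₂²) − ρgΔh.
P₂ = 200000 + ½·1000·(2.64² − 10.9²) − 1000·9.8·(−4.11) = 200000 + (-55900) − (-40300) = 184000 Pa.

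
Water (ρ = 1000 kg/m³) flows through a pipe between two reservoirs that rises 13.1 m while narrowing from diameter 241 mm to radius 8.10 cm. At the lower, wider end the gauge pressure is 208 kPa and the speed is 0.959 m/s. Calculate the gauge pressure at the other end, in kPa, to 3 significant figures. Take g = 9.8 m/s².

P₂ ≈ 77.8 kPa

Mass conservation (A₁v₁ = A₂v₂) gives v₂ = 0.959 × 456/206 = 2.12 m/s.
Bernoulli: P₁ + ½ρv₁² + ρg h₁ = P₂ + ½ρv₂² + ρg h₂, so P₂ = P₁ + ½ρ(v₁² − v₂²) − ρg(h₂ − h₁).
P₂ = 208000 + ½·1000·(0.959² − 2.12²) − 1000·9.8·(+13.1) = 208000 + (-1790) − (128000) = 77800 Pa.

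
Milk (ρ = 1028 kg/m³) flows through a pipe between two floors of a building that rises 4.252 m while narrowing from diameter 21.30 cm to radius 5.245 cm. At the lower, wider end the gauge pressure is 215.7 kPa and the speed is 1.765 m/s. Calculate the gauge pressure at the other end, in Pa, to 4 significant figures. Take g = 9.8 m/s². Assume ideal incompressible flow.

Mass conservation (A₁v₁ = A₂v₂) gives v₂ = 1.765 × 356.3/86.43 = 7.277 m/s.
Energy conservation along the streamline gives P₂ = P₁ − ½ρ(v₂² − v₁²) − ρg(h₂ − h₁).
P₂ = 215700 + ½·1028·(1.765² − 7.277²) − 1028·9.8·(+4.252) = 215700 + (-25620) − (42840) = 147200 Pa.

P₂ ≈ 147200 Pa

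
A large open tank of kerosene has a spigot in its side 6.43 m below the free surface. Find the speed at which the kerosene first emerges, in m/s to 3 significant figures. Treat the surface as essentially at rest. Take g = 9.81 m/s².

With the surface at rest and both surface and jet at atmospheric pressure, Bernoulli gives ρg h = ½ρv², so v = √(2gh) = √(2·9.81·6.43) = 11.2 m/s.

11.2 m/s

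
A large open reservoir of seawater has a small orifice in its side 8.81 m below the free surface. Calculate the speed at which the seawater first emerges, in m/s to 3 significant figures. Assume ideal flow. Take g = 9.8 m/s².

13.1 m/s

Torricelli's result v = √(2gh) gives v = √(2·9.8·8.81) = 13.1 m/s.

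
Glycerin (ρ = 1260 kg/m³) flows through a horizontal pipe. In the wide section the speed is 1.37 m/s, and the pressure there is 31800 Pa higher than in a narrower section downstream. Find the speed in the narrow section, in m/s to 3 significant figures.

v₂ ≈ 7.24 m/s

Along the level pipe P + ½ρv² is conserved, hence v₂² = v₁² + 2(P₁ − P₂)/ρ.
v₂ = √(1.37² + 2·31800/1260) = √(1.88 + 50.5) = 7.24 m/s.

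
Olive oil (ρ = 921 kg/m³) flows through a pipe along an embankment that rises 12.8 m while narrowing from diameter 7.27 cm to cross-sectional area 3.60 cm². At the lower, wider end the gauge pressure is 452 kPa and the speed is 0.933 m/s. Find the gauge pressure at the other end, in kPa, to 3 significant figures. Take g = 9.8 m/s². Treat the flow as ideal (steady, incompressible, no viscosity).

P₂ ≈ 284 kPa

The volume flow rate is constant, so v₂ = (A₁/A₂)v₁ = (41.5/3.60)·0.933 = 10.8 m/s.
Bernoulli: P₁ + ½ρv₁² + ρg h₁ = P₂ + ½ρv₂² + ρg h₂, so P₂ = P₁ + ½ρ(v₁² − v₂²) − ρg(h₂ − h₁).
P₂ = 452000 + ½·921·(0.933² − 10.8²) − 921·9.8·(+12.8) = 452000 + (-52900) − (116000) = 284000 Pa.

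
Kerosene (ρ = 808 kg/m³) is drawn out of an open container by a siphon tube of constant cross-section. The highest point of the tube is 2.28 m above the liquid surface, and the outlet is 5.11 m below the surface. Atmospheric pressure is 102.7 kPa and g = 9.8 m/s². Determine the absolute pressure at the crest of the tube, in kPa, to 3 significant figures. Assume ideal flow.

From the surface to the outlet (both open to atmosphere, surface at rest): v = √(2g·h_out) = √(2·9.8·5.11) = 10.0 m/s.
With constant cross-section the crest speed equals v; applying Bernoulli from the surface up to the crest, P_top = P_atm − ½ρv² − ρg·h_top.
P_top = 102700 − ½·808·10.0² − 808·9.8·2.28 = 44200 Pa.

P_top ≈ 44.2 kPa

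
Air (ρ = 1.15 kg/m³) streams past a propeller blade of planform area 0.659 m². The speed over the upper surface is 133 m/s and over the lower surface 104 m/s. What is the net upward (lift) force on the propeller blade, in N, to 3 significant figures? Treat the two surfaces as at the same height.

The faster flow above has the lower pressure; Bernoulli (same height) gives ΔP = ½ρ(v_up² − v_low²).
ΔP = ½·1.15·(133² − 104²) = 3950 Pa.
Lift = ΔP · A = 3950 × 0.659 = 2600 N.

F ≈ 2600 N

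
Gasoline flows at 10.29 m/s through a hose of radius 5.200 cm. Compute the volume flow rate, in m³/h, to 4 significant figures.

Q = A·v = 0.008495 m² × 10.29 m/s = 0.08741 m³/s.
Converting: 0.08741 m³/s × 3600 = 314.7 m³/h.

Q ≈ 314.7 m³/h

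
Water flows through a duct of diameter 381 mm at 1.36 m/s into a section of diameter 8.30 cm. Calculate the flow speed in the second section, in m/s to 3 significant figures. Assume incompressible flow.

v₂ ≈ 28.7 m/s

By continuity, v₂ = v₁·A₁/A₂ = 1.36·(1140/54.1) = 28.7 m/s.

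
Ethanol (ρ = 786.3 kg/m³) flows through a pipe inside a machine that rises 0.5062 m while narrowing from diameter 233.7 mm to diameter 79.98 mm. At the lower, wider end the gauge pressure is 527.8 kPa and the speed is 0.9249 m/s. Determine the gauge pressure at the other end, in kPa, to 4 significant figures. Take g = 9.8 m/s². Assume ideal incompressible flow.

499.7 kPa

By continuity, v₂ = v₁·A₁/A₂ = 0.9249·(429.0/50.24) = 7.897 m/s.
Energy conservation along the streamline gives P₂ = P₁ − ½ρ(v₂² − v₁²) − ρg(h₂ − h₁).
P₂ = 527800 + ½·786.3·(0.9249² − 7.897²) − 786.3·9.8·(+0.5062) = 527800 + (-24180) − (3901) = 499700 Pa.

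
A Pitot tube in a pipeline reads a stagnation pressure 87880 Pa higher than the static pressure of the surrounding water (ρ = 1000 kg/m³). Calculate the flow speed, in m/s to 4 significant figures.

v ≈ 13.26 m/s

Bernoulli between the free stream and the stagnation point: ½ρv² = P_stag − P_static.
v = √(2ΔP/ρ) = √(2·87880/1000) = 13.26 m/s.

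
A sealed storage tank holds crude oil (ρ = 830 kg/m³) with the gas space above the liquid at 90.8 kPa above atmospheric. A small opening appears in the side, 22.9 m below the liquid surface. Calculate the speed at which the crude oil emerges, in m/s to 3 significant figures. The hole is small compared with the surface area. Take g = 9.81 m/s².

25.8 m/s

Take point 1 at the surface (v₁ ≈ 0) and point 2 at the hole (at atmospheric pressure). Bernoulli: P₁ + ρg h = P_atm + ½ρv₂².
With P₁ − P_atm = 90800 Pa, v₂ = √(2gh + 2ΔP/ρ) = √(2·9.81·22.9 + 2·90800/830) = 25.8 m/s.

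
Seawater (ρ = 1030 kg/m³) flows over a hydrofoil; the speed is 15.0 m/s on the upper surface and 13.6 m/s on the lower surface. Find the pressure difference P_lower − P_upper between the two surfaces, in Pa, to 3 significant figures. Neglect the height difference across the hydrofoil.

Bernoulli (same height): P_lower − P_upper = ½ρ(v_upper² − v_lower²).
ΔP = ½·1030·(15.0² − 13.6²) = 20600 Pa.

20600 Pa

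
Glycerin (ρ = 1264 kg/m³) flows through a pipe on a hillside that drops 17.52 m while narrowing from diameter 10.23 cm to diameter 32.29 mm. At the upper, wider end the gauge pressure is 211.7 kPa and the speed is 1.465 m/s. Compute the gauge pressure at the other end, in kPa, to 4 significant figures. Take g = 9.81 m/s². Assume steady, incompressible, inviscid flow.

Mass conservation (A₁v₁ = A₂v₂) gives v₂ = 1.465 × 82.19/8.189 = 14.70 m/s.
Energy conservation along the streamline gives P₂ = P₁ − ½ρ(v₂² − v₁²) − ρg(h₂ − h₁).
P₂ = 211700 + ½·1264·(1.465² − 14.70²) − 1264·9.81·(−17.52) = 211700 + (-135300) − (-217200) = 293600 Pa.

P₂ ≈ 293.6 kPa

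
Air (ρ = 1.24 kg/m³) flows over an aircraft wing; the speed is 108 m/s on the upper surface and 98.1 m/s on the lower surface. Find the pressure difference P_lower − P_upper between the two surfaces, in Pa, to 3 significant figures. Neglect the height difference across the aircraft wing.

1270 Pa

With negligible Δh, P + ½ρv² is constant, so P_low − P_up = ½ρ(v_up² − v_low²).
ΔP = ½·1.24·(108² − 98.1²) = 1270 Pa.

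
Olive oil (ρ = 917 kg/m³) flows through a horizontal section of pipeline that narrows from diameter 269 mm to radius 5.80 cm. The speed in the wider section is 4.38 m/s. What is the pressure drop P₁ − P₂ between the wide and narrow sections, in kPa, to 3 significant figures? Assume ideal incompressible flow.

ΔP ≈ 246 kPa

Mass conservation (A₁v₁ = A₂v₂) gives v₂ = 4.38 × 568/106 = 23.6 m/s.
Along the horizontal streamline, P + ½ρv² is constant.
P₁ − P₂ = ½·917·(23.6² − 4.38²) = ½·917·536 = 246000 Pa.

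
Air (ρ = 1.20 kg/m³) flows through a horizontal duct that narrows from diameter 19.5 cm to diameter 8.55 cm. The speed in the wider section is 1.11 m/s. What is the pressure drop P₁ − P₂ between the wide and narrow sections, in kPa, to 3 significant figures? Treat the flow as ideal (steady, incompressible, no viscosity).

Mass conservation (A₁v₁ = A₂v₂) gives v₂ = 1.11 × 299/57.4 = 5.77 m/s.
Bernoulli (h₁ = h₂): P₁ − P₂ = ½ρ(v₂² − v₁²).
P₁ − P₂ = ½·1.20·(5.77² − 1.11²) = ½·1.20·32.1 = 19.3 Pa.

ΔP ≈ 0.0193 kPa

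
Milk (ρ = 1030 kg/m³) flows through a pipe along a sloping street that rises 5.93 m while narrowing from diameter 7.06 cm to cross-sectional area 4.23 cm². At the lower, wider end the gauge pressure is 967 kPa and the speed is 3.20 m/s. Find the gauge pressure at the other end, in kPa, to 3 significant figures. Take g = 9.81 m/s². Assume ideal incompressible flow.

Continuity gives A₁v₁ = A₂v₂, so v₂ = (39.1 cm²)/(4.23 cm²) × 3.20 m/s = 29.6 m/s.
Applying Bernoulli between the two ends and solving for P₂: P₂ = P₁ + ½ρ(v₁² − v₂²) − ρgΔh.
P₂ = 967000 + ½·1030·(3.20² − 29.6²) − 1030·9.81·(+5.93) = 967000 + (-446000) − (59900) = 461000 Pa.

P₂ ≈ 461 kPa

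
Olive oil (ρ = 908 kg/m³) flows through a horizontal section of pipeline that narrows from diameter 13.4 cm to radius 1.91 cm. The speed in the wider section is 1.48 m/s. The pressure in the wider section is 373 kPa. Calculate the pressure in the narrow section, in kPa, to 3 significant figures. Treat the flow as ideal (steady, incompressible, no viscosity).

The volume flow rate is constant, so v₂ = (A₁/A₂)v₁ = (141/11.5)·1.48 = 18.2 m/s.
With no height change, Bernoulli's equation is P₁ + ½ρv₁² = P₂ + ½ρv₂².
P₂ = P₁ − ½ρ(v₂² − v₁²) = 373000 − ½·908·(18.2² − 1.48²) = 373000 − 150000 = 223000 Pa.

P₂ ≈ 223 kPa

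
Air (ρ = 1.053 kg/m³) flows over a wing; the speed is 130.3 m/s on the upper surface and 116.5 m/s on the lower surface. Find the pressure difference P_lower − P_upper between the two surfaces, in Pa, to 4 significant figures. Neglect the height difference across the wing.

Bernoulli (same height): P_lower − P_upper = ½ρ(v_upper² − v_lower²).
ΔP = ½·1.053·(130.3² − 116.5²) = 1793 Pa.

1793 Pa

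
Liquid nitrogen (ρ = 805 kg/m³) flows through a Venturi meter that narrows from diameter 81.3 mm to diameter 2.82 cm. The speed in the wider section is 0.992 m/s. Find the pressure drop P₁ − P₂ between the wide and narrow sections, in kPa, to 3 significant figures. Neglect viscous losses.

By continuity, v₂ = v₁·A₁/A₂ = 0.992·(51.9/6.25) = 8.25 m/s.
Bernoulli (h₁ = h₂): P₁ − P₂ = ½ρ(v₂² − v₁²).
P₁ − P₂ = ½·805·(8.25² − 0.992²) = ½·805·67.0 = 27000 Pa.

ΔP ≈ 27.0 kPa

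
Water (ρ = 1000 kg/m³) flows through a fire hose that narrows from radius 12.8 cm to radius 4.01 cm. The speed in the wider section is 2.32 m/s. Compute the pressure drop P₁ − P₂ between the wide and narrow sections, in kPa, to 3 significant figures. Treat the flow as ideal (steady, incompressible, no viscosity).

277 kPa

Mass conservation (A₁v₁ = A₂v₂) gives v₂ = 2.32 × 515/50.5 = 23.6 m/s.
The pipe is horizontal, so Bernoulli reduces to P₁ + ½ρv₁² = P₂ + ½ρv₂².
P₁ − P₂ = ½·1000·(23.6² − 2.32²) = ½·1000·553 = 277000 Pa.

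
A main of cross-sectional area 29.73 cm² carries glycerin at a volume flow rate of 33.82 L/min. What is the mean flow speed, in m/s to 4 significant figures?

0.1896 m/s

Q = 33.82 L/min = 0.0005637 m³/s.
v = Q/A = 0.0005637 / 0.002973 = 0.1896 m/s.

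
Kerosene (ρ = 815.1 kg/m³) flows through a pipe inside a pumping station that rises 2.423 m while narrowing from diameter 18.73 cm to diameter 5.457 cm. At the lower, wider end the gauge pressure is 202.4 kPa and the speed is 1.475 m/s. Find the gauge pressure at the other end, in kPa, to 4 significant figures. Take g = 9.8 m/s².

P₂ ≈ 60.88 kPa

Continuity gives A₁v₁ = A₂v₂, so v₂ = (275.5 cm²)/(23.39 cm²) × 1.475 m/s = 17.38 m/s.
Bernoulli: P₁ + ½ρv₁² + ρg h₁ = P₂ + ½ρv₂² + ρg h₂, so P₂ = P₁ + ½ρ(v₁² − v₂²) − ρg(h₂ − h₁).
P₂ = 202400 + ½·815.1·(1.475² − 17.38²) − 815.1·9.8·(+2.423) = 202400 + (-122200) − (19350) = 60880 Pa.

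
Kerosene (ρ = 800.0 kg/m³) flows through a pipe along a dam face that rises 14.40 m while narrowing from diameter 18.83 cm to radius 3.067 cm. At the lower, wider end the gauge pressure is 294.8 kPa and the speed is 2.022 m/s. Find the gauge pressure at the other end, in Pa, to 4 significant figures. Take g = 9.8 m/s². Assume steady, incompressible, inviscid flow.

By continuity, v₂ = v₁·A₁/A₂ = 2.022·(278.5/29.55) = 19.05 m/s.
Applying Bernoulli between the two ends and solving for P₂: P₂ = P₁ + ½ρ(v₁² − v₂²) − ρgΔh.
P₂ = 294800 + ½·800.0·(2.022² − 19.05²) − 800.0·9.8·(+14.40) = 294800 + (-143600) − (112900) = 38310 Pa.

P₂ ≈ 38310 Pa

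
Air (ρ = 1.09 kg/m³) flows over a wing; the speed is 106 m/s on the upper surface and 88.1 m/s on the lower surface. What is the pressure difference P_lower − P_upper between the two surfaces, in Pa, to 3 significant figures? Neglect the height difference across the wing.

Bernoulli (same height): P_lower − P_upper = ½ρ(v_upper² − v_lower²).
ΔP = ½·1.09·(106² − 88.1²) = 1890 Pa.

ΔP ≈ 1890 Pa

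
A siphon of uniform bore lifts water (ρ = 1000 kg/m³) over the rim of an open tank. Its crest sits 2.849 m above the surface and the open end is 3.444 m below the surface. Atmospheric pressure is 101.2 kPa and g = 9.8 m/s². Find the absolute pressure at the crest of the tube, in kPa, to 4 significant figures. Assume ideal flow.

P_top ≈ 39.53 kPa

From the surface to the outlet (both open to atmosphere, surface at rest): v = √(2g·h_out) = √(2·9.8·3.444) = 8.216 m/s.
Continuity keeps v the same throughout the tube; from surface to crest, P_atm + 0 = P_top + ½ρv² + ρg·h_top.
P_top = 101200 − ½·1000·8.216² − 1000·9.8·2.849 = 39530 Pa.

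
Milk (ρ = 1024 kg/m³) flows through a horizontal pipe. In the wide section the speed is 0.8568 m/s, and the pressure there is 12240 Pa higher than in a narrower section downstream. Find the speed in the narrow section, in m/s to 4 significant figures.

Along the level pipe P + ½ρv² is conserved, hence v₂² = v₁² + 2(P₁ − P₂)/ρ.
v₂ = √(0.8568² + 2·12240/1024) = √(0.7341 + 23.91) = 4.964 m/s.

v₂ ≈ 4.964 m/s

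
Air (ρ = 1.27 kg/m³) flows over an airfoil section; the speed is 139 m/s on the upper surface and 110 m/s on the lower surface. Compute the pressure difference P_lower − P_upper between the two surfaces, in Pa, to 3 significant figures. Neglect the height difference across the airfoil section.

ΔP = 4590 Pa

Bernoulli (same height): P_lower − P_upper = ½ρ(v_upper² − v_lower²).
ΔP = ½·1.27·(139² − 110²) = 4590 Pa.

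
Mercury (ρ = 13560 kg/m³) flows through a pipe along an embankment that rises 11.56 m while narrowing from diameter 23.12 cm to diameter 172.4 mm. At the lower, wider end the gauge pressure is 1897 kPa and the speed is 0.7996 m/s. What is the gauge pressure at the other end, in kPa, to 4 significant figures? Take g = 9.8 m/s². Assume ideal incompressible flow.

P₂ ≈ 351.1 kPa

By continuity, v₂ = v₁·A₁/A₂ = 0.7996·(419.8/233.4) = 1.438 m/s.
Bernoulli: P₁ + ½ρv₁² + ρg h₁ = P₂ + ½ρv₂² + ρg h₂, so P₂ = P₁ + ½ρ(v₁² − v₂²) − ρg(h₂ − h₁).
P₂ = 1897000 + ½·13560·(0.7996² − 1.438²) − 13560·9.8·(+11.56) = 1897000 + (-9686) − (1536000) = 351100 Pa.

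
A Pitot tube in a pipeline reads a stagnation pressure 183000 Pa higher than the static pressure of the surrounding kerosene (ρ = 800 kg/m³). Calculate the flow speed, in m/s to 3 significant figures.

21.4 m/s

Bernoulli between the free stream and the stagnation point: ½ρv² = P_stag − P_static.
v = √(2ΔP/ρ) = √(2·183000/800) = 21.4 m/s.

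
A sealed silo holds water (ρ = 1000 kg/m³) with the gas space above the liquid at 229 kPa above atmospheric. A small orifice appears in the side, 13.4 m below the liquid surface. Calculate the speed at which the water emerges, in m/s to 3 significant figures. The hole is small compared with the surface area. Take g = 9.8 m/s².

26.8 m/s

Take point 1 at the surface (v₁ ≈ 0) and point 2 at the hole (at atmospheric pressure). Bernoulli: P₁ + ρg h = P_atm + ½ρv₂².
With P₁ − P_atm = 229000 Pa, v₂ = √(2gh + 2ΔP/ρ) = √(2·9.8·13.4 + 2·229000/1000) = 26.8 m/s.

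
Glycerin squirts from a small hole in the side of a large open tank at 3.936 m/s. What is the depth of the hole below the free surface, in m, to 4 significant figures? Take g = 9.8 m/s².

h ≈ 0.7904 m

Inverting v = √(2gh) gives h = v² / 2g.
h = 3.936²/(2·9.8) = 15.49/19.60 = 0.7904 m.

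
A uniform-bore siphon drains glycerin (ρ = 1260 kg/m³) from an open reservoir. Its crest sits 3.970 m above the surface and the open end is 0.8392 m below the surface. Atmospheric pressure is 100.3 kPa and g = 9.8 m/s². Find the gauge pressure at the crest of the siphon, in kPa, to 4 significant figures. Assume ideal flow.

P_gauge = -59.38 kPa

The outlet speed comes from Torricelli: v = √(2g·0.8392) = 4.056 m/s.
The bore is uniform, so the speed at the crest is the same v. Bernoulli surface→crest: P_atm = P_top + ½ρv² + ρg·h_top.
P_top = 100300 − ½·1260·4.056² − 1260·9.8·3.970 = 40920 Pa. So P_gauge = P_top − P_atm = -59380 Pa.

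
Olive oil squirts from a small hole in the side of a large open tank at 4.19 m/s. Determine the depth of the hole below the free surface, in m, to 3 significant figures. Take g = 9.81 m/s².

Inverting v = √(2gh) gives h = v² / 2g.
h = 4.19²/(2·9.81) = 17.6/19.62 = 0.895 m.

h ≈ 0.895 m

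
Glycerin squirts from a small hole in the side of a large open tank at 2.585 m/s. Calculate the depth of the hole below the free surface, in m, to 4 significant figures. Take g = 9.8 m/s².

h ≈ 0.3409 m

For a small hole in a large open tank, ½v² = gh, giving h = v²/(2g).
h = 2.585²/(2·9.8) = 6.682/19.60 = 0.3409 m.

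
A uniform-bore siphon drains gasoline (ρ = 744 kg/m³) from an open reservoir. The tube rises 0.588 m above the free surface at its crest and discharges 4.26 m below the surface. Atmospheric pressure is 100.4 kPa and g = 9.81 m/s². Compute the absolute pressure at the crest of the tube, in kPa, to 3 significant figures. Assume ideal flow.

Bernoulli surface→outlet gives ½v² = g·h_out, so v = √(2·9.81·4.26) = 9.14 m/s.
The bore is uniform, so the speed at the crest is the same v. Bernoulli surface→crest: P_atm = P_top + ½ρv² + ρg·h_top.
P_top = 100400 − ½·744·9.14² − 744·9.81·0.588 = 65000 Pa.

P_top ≈ 65.0 kPa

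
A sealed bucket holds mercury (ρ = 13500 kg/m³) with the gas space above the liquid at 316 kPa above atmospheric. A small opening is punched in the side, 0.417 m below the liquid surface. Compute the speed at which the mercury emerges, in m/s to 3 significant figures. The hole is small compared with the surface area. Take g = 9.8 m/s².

Take point 1 at the surface (v₁ ≈ 0) and point 2 at the hole (at atmospheric pressure). Bernoulli: P₁ + ρg h = P_atm + ½ρv₂².
With P₁ − P_atm = 316000 Pa, v₂ = √(2gh + 2ΔP/ρ) = √(2·9.8·0.417 + 2·316000/13500) = 7.42 m/s.

v ≈ 7.42 m/s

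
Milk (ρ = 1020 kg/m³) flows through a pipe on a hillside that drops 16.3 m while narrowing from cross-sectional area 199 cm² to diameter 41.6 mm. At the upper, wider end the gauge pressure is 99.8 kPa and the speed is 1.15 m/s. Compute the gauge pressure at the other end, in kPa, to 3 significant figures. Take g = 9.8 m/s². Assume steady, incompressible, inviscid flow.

By continuity, v₂ = v₁·A₁/A₂ = 1.15·(199/13.6) = 16.8 m/s.
Energy conservation along the streamline gives P₂ = P₁ − ½ρ(v₂² − v₁²) − ρg(h₂ − h₁).
P₂ = 99800 + ½·1020·(1.15² − 16.8²) − 1020·9.8·(−16.3) = 99800 + (-144000) − (-163000) = 119000 Pa.

P₂ ≈ 119 kPa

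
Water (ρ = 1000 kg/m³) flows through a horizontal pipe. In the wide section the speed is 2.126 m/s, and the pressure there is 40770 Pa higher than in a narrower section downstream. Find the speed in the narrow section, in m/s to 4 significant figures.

9.277 m/s

Horizontal Bernoulli: P₁ + ½ρv₁² = P₂ + ½ρv₂², so v₂² = v₁² + 2(P₁ − P₂)/ρ.
v₂ = √(2.126² + 2·40770/1000) = √(4.520 + 81.54) = 9.277 m/s.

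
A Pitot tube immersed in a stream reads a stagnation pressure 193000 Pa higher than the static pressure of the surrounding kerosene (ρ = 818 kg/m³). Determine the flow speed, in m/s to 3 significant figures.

v ≈ 21.7 m/s

The dynamic pressure equals the rise in static pressure at the stagnation point: ΔP = ½ρv².
v = √(2ΔP/ρ) = √(2·193000/818) = 21.7 m/s.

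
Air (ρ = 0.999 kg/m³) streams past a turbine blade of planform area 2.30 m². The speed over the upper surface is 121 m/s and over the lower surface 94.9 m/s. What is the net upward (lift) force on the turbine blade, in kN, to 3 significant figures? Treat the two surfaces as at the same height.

The faster flow above has the lower pressure; Bernoulli (same height) gives ΔP = ½ρ(v_up² − v_low²).
ΔP = ½·0.999·(121² − 94.9²) = 2810 Pa.
Lift = ΔP · A = 2810 × 2.30 = 6470 N.

F ≈ 6.47 kN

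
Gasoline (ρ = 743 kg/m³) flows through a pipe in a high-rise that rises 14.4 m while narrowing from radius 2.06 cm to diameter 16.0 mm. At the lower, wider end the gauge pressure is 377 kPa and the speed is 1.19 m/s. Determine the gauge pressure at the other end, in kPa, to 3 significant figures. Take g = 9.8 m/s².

250 kPa

By continuity, v₂ = v₁·A₁/A₂ = 1.19·(13.3/2.01) = 7.89 m/s.
Energy conservation along the streamline gives P₂ = P₁ − ½ρ(v₂² − v₁²) − ρg(h₂ − h₁).
P₂ = 377000 + ½·743·(1.19² − 7.89²) − 743·9.8·(+14.4) = 377000 + (-22600) − (105000) = 250000 Pa.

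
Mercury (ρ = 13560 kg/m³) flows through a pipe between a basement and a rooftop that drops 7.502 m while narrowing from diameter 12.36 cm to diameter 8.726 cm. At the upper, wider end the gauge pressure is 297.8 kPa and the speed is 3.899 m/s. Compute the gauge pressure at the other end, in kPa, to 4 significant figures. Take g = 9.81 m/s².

P₂ ≈ 983.9 kPa

Mass conservation (A₁v₁ = A₂v₂) gives v₂ = 3.899 × 120.0/59.80 = 7.823 m/s.
Applying Bernoulli between the two ends and solving for P₂: P₂ = P₁ + ½ρ(v₁² − v₂²) − ρgΔh.
P₂ = 297800 + ½·13560·(3.899² − 7.823²) − 13560·9.81·(−7.502) = 297800 + (-311800) − (-997900) = 983900 Pa.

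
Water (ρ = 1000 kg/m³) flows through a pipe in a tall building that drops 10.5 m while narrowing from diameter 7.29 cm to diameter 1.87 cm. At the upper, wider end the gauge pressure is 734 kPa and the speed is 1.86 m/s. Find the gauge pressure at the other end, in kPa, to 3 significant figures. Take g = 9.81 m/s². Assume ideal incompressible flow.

P₂ ≈ 439 kPa

Continuity gives A₁v₁ = A₂v₂, so v₂ = (41.7 cm²)/(2.75 cm²) × 1.86 m/s = 28.3 m/s.
Applying Bernoulli between the two ends and solving for P₂: P₂ = P₁ + ½ρ(v₁² − v₂²) − ρgΔh.
P₂ = 734000 + ½·1000·(1.86² − 28.3²) − 1000·9.81·(−10.5) = 734000 + (-398000) − (-103000) = 439000 Pa.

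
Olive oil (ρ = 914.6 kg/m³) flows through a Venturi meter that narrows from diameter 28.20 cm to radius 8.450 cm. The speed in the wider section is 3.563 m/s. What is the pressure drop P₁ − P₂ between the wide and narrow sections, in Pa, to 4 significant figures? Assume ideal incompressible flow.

Mass conservation (A₁v₁ = A₂v₂) gives v₂ = 3.563 × 624.6/224.3 = 9.921 m/s.
The pipe is horizontal, so Bernoulli reduces to P₁ + ½ρv₁² = P₂ + ½ρv₂².
P₁ − P₂ = ½·914.6·(9.921² − 3.563²) = ½·914.6·85.72 = 39200 Pa.

ΔP ≈ 39200 Pa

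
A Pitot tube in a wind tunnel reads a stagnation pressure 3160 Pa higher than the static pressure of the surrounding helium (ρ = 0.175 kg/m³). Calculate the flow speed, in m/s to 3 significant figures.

190 m/s

At the stagnation point the flow is brought to rest, so Bernoulli gives P_stag − P_static = ½ρv².
v = √(2ΔP/ρ) = √(2·3160/0.175) = 190 m/s.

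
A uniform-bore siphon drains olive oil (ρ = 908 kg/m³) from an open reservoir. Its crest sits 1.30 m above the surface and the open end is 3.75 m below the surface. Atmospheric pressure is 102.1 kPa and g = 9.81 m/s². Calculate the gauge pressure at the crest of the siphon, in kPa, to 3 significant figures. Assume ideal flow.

P_gauge ≈ -45.0 kPa

The outlet speed comes from Torricelli: v = √(2g·3.75) = 8.58 m/s.
Continuity keeps v the same throughout the tube; from surface to crest, P_atm + 0 = P_top + ½ρv² + ρg·h_top.
P_top = 102100 − ½·908·8.58² − 908·9.81·1.30 = 57100 Pa. So P_gauge = P_top − P_atm = -45000 Pa.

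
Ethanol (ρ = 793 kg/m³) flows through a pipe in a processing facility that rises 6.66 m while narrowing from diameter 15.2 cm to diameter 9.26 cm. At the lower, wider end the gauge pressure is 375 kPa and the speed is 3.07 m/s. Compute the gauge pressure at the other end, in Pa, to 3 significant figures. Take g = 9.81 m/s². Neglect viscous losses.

P₂ = 300000 Pa

The volume flow rate is constant, so v₂ = (A₁/A₂)v₁ = (181/67.3)·3.07 = 8.27 m/s.
Energy conservation along the streamline gives P₂ = P₁ − ½ρ(v₂² − v₁²) − ρg(h₂ − h₁).
P₂ = 375000 + ½·793·(3.07² − 8.27²) − 793·9.81·(+6.66) = 375000 + (-23400) − (51800) = 300000 Pa.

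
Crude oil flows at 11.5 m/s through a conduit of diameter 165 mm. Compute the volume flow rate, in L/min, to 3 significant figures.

Q = 14800 L/min

Q = A·v = 0.0214 m² × 11.5 m/s = 0.246 m³/s.
Converting: 0.246 m³/s × 60000 = 14800 L/min.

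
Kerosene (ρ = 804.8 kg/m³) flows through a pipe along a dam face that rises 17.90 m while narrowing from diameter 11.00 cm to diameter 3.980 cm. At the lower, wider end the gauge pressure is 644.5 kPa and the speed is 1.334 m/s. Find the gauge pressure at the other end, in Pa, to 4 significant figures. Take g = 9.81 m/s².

P₂ ≈ 462100 Pa

Mass conservation (A₁v₁ = A₂v₂) gives v₂ = 1.334 × 95.03/12.44 = 10.19 m/s.
Energy conservation along the streamline gives P₂ = P₁ − ½ρ(v₂² − v₁²) − ρg(h₂ − h₁).
P₂ = 644500 + ½·804.8·(1.334² − 10.19²) − 804.8·9.81·(+17.90) = 644500 + (-41070) − (141300) = 462100 Pa.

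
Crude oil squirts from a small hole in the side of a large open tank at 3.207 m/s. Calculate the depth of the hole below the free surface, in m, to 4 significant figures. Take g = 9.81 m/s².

For a small hole in a large open tank, ½v² = gh, giving h = v²/(2g).
h = 3.207²/(2·9.81) = 10.28/19.62 = 0.5242 m.

h ≈ 0.5242 m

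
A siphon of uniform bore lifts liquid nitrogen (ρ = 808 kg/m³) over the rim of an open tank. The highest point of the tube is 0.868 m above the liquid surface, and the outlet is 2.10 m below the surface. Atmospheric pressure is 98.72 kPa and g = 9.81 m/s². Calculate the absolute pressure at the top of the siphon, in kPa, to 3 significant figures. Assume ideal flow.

From the surface to the outlet (both open to atmosphere, surface at rest): v = √(2g·h_out) = √(2·9.81·2.10) = 6.42 m/s.
The bore is uniform, so the speed at the crest is the same v. Bernoulli surface→crest: P_atm = P_top + ½ρv² + ρg·h_top.
P_top = 98720 − ½·808·6.42² − 808·9.81·0.868 = 75200 Pa.

75.2 kPa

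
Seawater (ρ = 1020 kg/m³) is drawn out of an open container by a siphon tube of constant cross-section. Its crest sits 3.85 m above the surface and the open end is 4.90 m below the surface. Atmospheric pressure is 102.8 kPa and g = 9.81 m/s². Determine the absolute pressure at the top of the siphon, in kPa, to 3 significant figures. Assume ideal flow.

Bernoulli surface→outlet gives ½v² = g·h_out, so v = √(2·9.81·4.90) = 9.80 m/s.
Continuity keeps v the same throughout the tube; from surface to crest, P_atm + 0 = P_top + ½ρv² + ρg·h_top.
P_top = 102800 − ½·1020·9.80² − 1020·9.81·3.85 = 15200 Pa.

P_top ≈ 15.2 kPa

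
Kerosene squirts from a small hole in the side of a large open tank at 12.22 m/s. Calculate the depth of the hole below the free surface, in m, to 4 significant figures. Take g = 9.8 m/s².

7.619 m

For a small hole in a large open tank, ½v² = gh, giving h = v²/(2g).
h = 12.22²/(2·9.8) = 149.3/19.60 = 7.619 m.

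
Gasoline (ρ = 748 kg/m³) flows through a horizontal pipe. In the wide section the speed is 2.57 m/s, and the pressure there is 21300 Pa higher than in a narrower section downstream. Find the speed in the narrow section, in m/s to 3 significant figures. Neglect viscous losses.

Along the level pipe P + ½ρv² is conserved, hence v₂² = v₁² + 2(P₁ − P₂)/ρ.
v₂ = √(2.57² + 2·21300/748) = √(6.60 + 57.0) = 7.97 m/s.

v₂ = 7.97 m/s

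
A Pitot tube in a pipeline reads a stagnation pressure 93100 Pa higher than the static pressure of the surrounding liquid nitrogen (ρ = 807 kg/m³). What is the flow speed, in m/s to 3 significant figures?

Bernoulli between the free stream and the stagnation point: ½ρv² = P_stag − P_static.
v = √(2ΔP/ρ) = √(2·93100/807) = 15.2 m/s.

v ≈ 15.2 m/s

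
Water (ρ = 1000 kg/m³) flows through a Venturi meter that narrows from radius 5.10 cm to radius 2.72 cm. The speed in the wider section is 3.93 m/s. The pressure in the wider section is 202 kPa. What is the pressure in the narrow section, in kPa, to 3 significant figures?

Continuity gives A₁v₁ = A₂v₂, so v₂ = (81.7 cm²)/(23.2 cm²) × 3.93 m/s = 13.8 m/s.
With no height change, Bernoulli's equation is P₁ + ½ρv₁² = P₂ + ½ρv₂².
P₂ = P₁ − ½ρ(v₂² − v₁²) = 202000 − ½·1000·(13.8² − 3.93²) = 202000 − 87700 = 114000 Pa.

P₂ ≈ 114 kPa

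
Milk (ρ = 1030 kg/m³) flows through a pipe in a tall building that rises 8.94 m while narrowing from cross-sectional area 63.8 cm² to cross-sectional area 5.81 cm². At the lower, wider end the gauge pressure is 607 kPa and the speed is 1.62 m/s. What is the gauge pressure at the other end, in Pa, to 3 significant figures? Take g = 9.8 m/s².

By continuity, v₂ = v₁·A₁/A₂ = 1.62·(63.8/5.81) = 17.8 m/s.
Bernoulli: P₁ + ½ρv₁² + ρg h₁ = P₂ + ½ρv₂² + ρg h₂, so P₂ = P₁ + ½ρ(v₁² − v₂²) − ρg(h₂ − h₁).
P₂ = 607000 + ½·1030·(1.62² − 17.8²) − 1030·9.8·(+8.94) = 607000 + (-162000) − (90200) = 355000 Pa.

P₂ ≈ 355000 Pa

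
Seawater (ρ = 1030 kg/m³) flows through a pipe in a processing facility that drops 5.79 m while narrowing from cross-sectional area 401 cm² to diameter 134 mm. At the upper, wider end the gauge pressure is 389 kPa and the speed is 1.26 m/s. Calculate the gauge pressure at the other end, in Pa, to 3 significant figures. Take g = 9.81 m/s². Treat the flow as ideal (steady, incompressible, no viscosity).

P₂ = 442000 Pa

Mass conservation (A₁v₁ = A₂v₂) gives v₂ = 1.26 × 401/141 = 3.58 m/s.
Applying Bernoulli between the two ends and solving for P₂: P₂ = P₁ + ½ρ(v₁² − v₂²) − ρgΔh.
P₂ = 389000 + ½·1030·(1.26² − 3.58²) − 1030·9.81·(−5.79) = 389000 + (-5790) − (-58500) = 442000 Pa.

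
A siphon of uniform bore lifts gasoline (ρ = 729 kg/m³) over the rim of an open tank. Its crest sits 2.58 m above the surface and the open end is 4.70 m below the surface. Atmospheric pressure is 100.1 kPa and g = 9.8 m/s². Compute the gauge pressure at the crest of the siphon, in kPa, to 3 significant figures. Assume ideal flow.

The outlet speed comes from Torricelli: v = √(2g·4.70) = 9.60 m/s.
The bore is uniform, so the speed at the crest is the same v. Bernoulli surface→crest: P_atm = P_top + ½ρv² + ρg·h_top.
P_top = 100100 − ½·729·9.60² − 729·9.8·2.58 = 48100 Pa. So P_gauge = P_top − P_atm = -52000 Pa.

P_gauge ≈ -52.0 kPa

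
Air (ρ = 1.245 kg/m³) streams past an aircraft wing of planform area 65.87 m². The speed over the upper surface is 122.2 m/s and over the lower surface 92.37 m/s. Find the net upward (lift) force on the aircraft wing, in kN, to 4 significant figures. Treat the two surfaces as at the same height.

From P + ½ρv² = const at equal height, P_low − P_up = ½ρ(v_up² − v_low²).
ΔP = ½·1.245·(122.2² − 92.37²) = 3984 Pa.
Lift = ΔP · A = 3984 × 65.87 = 262500 N.

F ≈ 262.5 kN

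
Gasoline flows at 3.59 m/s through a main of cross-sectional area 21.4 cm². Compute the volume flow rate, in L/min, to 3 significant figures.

Q = A·v = 0.00214 m² × 3.59 m/s = 0.00768 m³/s.
Converting: 0.00768 m³/s × 60000 = 461 L/min.

Q = 461 L/min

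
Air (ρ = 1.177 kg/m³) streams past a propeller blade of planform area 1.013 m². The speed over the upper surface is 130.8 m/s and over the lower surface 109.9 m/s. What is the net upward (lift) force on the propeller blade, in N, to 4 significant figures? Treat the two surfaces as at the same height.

F = 2999 N

The faster flow above has the lower pressure; Bernoulli (same height) gives ΔP = ½ρ(v_up² − v_low²).
ΔP = ½·1.177·(130.8² − 109.9²) = 2961 Pa.
Lift = ΔP · A = 2961 × 1.013 = 2999 N.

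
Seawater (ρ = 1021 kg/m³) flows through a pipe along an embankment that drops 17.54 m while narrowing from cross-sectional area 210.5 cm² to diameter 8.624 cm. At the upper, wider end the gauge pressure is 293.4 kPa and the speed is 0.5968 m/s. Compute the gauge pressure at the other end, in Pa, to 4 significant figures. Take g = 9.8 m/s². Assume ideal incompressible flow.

466700 Pa

Mass conservation (A₁v₁ = A₂v₂) gives v₂ = 0.5968 × 210.5/58.41 = 2.151 m/s.
Bernoulli: P₁ + ½ρv₁² + ρg h₁ = P₂ + ½ρv₂² + ρg h₂, so P₂ = P₁ + ½ρ(v₁² − v₂²) − ρg(h₂ − h₁).
P₂ = 293400 + ½·1021·(0.5968² − 2.151²) − 1021·9.8·(−17.54) = 293400 + (-2179) − (-175500) = 466700 Pa.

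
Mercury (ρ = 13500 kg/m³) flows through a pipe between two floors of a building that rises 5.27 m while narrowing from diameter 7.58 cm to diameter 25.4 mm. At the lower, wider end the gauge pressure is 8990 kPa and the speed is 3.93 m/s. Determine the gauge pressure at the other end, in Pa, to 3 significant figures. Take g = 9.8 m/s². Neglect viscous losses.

P₂ ≈ 128000 Pa

By continuity, v₂ = v₁·A₁/A₂ = 3.93·(45.1/5.07) = 35.0 m/s.
Energy conservation along the streamline gives P₂ = P₁ − ½ρ(v₂² − v₁²) − ρg(h₂ − h₁).
P₂ = 8990000 + ½·13500·(3.93² − 35.0²) − 13500·9.8·(+5.27) = 8990000 + (-8160000) − (697000) = 128000 Pa.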